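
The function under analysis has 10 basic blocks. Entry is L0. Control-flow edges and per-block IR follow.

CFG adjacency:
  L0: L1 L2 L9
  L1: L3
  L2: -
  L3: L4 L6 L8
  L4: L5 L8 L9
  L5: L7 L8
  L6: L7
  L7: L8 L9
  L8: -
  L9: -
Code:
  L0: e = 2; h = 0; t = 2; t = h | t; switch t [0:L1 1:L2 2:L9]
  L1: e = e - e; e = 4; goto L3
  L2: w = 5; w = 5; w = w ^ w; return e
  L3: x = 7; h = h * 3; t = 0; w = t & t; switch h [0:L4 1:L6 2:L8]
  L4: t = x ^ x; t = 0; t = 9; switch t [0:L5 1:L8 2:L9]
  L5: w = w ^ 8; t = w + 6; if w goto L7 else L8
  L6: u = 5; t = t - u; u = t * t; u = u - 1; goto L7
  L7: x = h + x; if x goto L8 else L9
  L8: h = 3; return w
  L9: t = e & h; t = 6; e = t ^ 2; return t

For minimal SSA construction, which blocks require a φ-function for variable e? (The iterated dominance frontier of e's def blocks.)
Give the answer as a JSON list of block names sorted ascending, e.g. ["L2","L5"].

Answer: ["L9"]

Working:
idom tree: L1←L0 L2←L0 L3←L1 L4←L3 L5←L4 L6←L3 L7←L3 L8←L3 L9←L0
Dom∩ at merges:
  L7: preds {L5,L6}: {L0,L1,L3,L4,L5} ∩ {L0,L1,L3,L6} = {L0,L1,L3}; idom=L3
  L8: preds {L3,L4,L5,L7}: {L0,L1,L3} ∩ {L0,L1,L3,L4} ∩ {L0,L1,L3,L4,L5} ∩ {L0,L1,L3,L7} = {L0,L1,L3}; idom=L3
  L9: preds {L0,L4,L7}: {L0} ∩ {L0,L1,L3,L4} ∩ {L0,L1,L3,L7} = {L0}; idom=L0

Frontier:
  join L7 pred L5: L5→L4 stop@L3
  join L7 pred L6: L6 stop@L3
  join L8 pred L3: · stop@L3
  join L8 pred L4: L4 stop@L3
  join L8 pred L5: L5→L4 stop@L3
  join L8 pred L7: L7 stop@L3
  join L9 pred L0: · stop@L0
  join L9 pred L4: L4→L3→L1 stop@L0
  join L9 pred L7: L7→L3→L1 stop@L0
  DF(L0)=∅
  DF(L1)={L9}
  DF(L2)=∅
  DF(L3)={L9}
  DF(L4)={L7,L8,L9}
  DF(L5)={L7,L8}
  DF(L6)={L7}
  DF(L7)={L8,L9}
  DF(L8)=∅
  DF(L9)=∅

φ for e: defs {L0,L1,L9}
  DF⁺ = {L9}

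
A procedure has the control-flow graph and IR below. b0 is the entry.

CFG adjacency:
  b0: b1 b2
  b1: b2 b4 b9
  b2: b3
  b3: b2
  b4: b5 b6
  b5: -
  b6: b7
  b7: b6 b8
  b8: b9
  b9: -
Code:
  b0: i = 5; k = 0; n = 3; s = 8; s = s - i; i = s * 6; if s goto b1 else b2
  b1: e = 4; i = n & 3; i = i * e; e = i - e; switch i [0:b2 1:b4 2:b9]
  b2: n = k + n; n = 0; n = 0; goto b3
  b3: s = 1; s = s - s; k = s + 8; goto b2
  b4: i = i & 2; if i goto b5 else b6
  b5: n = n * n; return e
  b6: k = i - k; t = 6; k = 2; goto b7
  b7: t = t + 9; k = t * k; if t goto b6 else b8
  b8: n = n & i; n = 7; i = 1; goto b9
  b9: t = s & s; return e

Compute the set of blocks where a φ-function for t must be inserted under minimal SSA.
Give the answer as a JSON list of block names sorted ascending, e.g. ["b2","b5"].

idom tree: b1←b0 b2←b0 b3←b2 b4←b1 b5←b4 b6←b4 b7←b6 b8←b7 b9←b1
Dom∩ at merges:
  b2: preds {b0,b1,b3}: {b0} ∩ {b0,b1} ∩ {b0,b2,b3} = {b0}; idom=b0
  b6: preds {b4,b7}: {b0,b1,b4} ∩ {b0,b1,b4,b6,b7} = {b0,b1,b4}; idom=b4
  b9: preds {b1,b8}: {b0,b1} ∩ {b0,b1,b4,b6,b7,b8} = {b0,b1}; idom=b1

DF derivation:
  b2←b0: walk · to b0
  b2←b1: walk b1 to b0
  b2←b3: walk b3→b2 to b0
  b6←b4: walk · to b4
  b6←b7: walk b7→b6 to b4
  b9←b1: walk · to b1
  b9←b8: walk b8→b7→b6→b4 to b1
  b0: DF=∅
  b1: DF={b2}
  b2: DF={b2}
  b3: DF={b2}
  b4: DF={b9}
  b5: DF=∅
  b6: DF={b6,b9}
  b7: DF={b6,b9}
  b8: DF={b9}
  b9: DF=∅

φ for t: defs {b6,b7,b9}
  DF⁺ = {b6,b9}

Answer: ["b6", "b9"]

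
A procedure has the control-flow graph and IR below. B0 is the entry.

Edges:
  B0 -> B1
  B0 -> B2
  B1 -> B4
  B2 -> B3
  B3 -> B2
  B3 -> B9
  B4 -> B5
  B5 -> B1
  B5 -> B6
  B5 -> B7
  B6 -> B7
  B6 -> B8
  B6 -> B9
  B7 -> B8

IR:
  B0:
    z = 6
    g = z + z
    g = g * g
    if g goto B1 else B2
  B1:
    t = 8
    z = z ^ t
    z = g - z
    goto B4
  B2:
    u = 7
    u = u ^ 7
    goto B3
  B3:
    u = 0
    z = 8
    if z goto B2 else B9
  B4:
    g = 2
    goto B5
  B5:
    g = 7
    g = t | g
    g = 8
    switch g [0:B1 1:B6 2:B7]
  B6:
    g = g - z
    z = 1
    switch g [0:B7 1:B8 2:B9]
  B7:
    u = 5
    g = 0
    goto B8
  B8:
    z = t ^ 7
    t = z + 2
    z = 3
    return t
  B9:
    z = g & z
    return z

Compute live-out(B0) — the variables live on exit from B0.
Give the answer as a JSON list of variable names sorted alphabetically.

Answer: ["g", "z"]

Derivation:
def/use:
  B0 def {g,z} use ∅
  B1 def {t,z} use {g,z}
  B2 def {u} use ∅
  B3 def {u,z} use ∅
  B4 def {g} use ∅
  B5 def {g} use {t}
  B6 def {g,z} use {g,z}
  B7 def {g,u} use ∅
  B8 def {t,z} use {t}
  B9 def {z} use {g,z}

Backward fixpoint:
  live B0: ∅→{g,z}
  live B1: {g,z}→{t,z}
  live B2: {g}→{g}
  live B3: {g}→{g,z}
  live B4: {t,z}→{t,z}
  live B5: {t,z}→{g,t,z}
  live B6: {g,t,z}→{g,t,z}
  live B7: {t}→{t}
  live B8: {t}→∅
  live B9: {g,z}→∅

live-out(B0) = ["g", "z"]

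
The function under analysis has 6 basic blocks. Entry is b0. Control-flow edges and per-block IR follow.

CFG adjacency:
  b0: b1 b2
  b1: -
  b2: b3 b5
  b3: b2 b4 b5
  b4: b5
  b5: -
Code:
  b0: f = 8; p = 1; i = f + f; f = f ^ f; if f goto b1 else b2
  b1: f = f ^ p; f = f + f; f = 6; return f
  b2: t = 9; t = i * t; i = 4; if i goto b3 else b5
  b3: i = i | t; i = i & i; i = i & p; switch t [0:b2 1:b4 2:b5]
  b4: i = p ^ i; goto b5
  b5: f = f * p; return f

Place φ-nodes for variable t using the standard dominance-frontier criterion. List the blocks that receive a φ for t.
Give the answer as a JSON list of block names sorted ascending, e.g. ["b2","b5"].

Answer: ["b2"]

Derivation:
idom tree: b1←b0 b2←b0 b3←b2 b4←b3 b5←b2
Join-block Dom:
  b2: preds {b0,b3}: {b0} ∩ {b0,b2,b3} = {b0}; idom=b0
  b5: preds {b2,b3,b4}: {b0,b2} ∩ {b0,b2,b3} ∩ {b0,b2,b3,b4} = {b0,b2}; idom=b2

Frontier:
  join b2 pred b0: · stop@b0
  join b2 pred b3: b3→b2 stop@b0
  join b5 pred b2: · stop@b2
  join b5 pred b3: b3 stop@b2
  join b5 pred b4: b4→b3 stop@b2
  b0 → ∅
  b1 → ∅
  b2 → {b2}
  b3 → {b2,b5}
  b4 → {b5}
  b5 → ∅

φ for t: defs {b2}
  DF⁺ = {b2}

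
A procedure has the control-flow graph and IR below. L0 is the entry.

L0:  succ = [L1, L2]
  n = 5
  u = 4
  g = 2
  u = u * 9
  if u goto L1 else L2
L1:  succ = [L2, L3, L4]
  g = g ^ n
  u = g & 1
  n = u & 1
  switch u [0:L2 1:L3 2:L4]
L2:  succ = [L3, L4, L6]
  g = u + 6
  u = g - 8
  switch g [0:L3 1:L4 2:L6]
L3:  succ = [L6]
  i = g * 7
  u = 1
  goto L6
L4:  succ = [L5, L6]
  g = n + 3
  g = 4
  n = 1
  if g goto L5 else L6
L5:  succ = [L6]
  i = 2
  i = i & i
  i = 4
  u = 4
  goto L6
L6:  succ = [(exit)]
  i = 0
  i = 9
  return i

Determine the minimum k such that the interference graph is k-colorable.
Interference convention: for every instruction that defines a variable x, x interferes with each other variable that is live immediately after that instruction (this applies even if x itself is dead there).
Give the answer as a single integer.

Answer: 3

Working:
def/use:
  L0: def={g,n,u} ue=∅
  L1: def={g,n,u} ue={g,n}
  L2: def={g,u} ue={u}
  L3: def={i,u} ue={g}
  L4: def={g,n} ue={n}
  L5: def={i,u} ue=∅
  L6: def={i} ue=∅

Backward fixpoint:
  L0 li=∅ lo={g,n,u}
  L1 li={g,n} lo={g,n,u}
  L2 li={n,u} lo={g,n}
  L3 li={g} lo=∅
  L4 li={n} lo=∅
  L5 li=∅ lo=∅
  L6 li=∅ lo=∅

Interfere edges:
  g — {n,u}
  i — ∅
  n — {g,u}
  u — {g,n}

Colouring:
  lower bound: {g,n,u} mutually conflict ⇒ χ ≥ 3
  assign g→r0 i→r0 n→r1 u→r2 — no edge inside a register ⇒ χ ≤ 3
  χ = 3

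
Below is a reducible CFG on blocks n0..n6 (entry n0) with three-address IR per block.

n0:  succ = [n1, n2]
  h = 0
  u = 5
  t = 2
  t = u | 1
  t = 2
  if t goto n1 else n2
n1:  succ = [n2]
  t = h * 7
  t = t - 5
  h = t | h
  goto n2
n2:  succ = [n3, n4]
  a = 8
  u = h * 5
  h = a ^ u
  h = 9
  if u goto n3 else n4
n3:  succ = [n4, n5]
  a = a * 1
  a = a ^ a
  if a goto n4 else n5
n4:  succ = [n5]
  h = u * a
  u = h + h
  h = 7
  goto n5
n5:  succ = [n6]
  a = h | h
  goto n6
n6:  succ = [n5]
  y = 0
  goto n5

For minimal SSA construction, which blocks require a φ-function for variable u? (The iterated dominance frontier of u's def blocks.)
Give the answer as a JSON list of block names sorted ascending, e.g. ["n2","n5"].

idom tree: n1←n0 n2←n0 n3←n2 n4←n2 n5←n2 n6←n5
Join-block Dom:
  n2: preds {n0,n1}: {n0} ∩ {n0,n1} = {n0}; idom=n0
  n4: preds {n2,n3}: {n0,n2} ∩ {n0,n2,n3} = {n0,n2}; idom=n2
  n5: preds {n3,n4,n6}: {n0,n2,n3} ∩ {n0,n2,n4} ∩ {n0,n2,n5,n6} = {n0,n2}; idom=n2

Frontier:
  n2←n0: walk · to n0
  n2←n1: walk n1 to n0
  n4←n2: walk · to n2
  n4←n3: walk n3 to n2
  n5←n3: walk n3 to n2
  n5←n4: walk n4 to n2
  n5←n6: walk n6→n5 to n2
  n0 → ∅
  n1 → {n2}
  n2 → ∅
  n3 → {n4,n5}
  n4 → {n5}
  n5 → {n5}
  n6 → {n5}

φ for u: defs {n0,n2,n4}
  DF⁺ = {n5}

Answer: ["n5"]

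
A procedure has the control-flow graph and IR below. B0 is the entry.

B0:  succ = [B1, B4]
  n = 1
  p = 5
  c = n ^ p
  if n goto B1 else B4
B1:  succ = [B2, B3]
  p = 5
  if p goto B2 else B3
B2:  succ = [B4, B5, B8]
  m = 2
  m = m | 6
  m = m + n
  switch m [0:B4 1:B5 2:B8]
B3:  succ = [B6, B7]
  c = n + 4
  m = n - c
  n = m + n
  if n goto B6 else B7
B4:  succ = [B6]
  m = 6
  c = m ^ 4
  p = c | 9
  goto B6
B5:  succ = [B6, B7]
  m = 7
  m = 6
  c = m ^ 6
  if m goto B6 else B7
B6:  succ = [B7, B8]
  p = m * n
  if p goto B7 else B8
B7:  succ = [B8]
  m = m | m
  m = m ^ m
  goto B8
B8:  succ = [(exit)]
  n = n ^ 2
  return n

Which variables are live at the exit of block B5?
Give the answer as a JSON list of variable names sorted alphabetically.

Per-block:
  B0: {c,n,p} / ∅
  B1: {p} / ∅
  B2: {m} / {n}
  B3: {c,m,n} / {n}
  B4: {c,m,p} / ∅
  B5: {c,m} / ∅
  B6: {p} / {m,n}
  B7: {m} / {m}
  B8: {n} / {n}

Live sets:
  B0: in=∅ out={n}
  B1: in={n} out={n}
  B2: in={n} out={n}
  B3: in={n} out={m,n}
  B4: in={n} out={m,n}
  B5: in={n} out={m,n}
  B6: in={m,n} out={m,n}
  B7: in={m,n} out={n}
  B8: in={n} out=∅

live-out(B5) = ["m", "n"]

Answer: ["m", "n"]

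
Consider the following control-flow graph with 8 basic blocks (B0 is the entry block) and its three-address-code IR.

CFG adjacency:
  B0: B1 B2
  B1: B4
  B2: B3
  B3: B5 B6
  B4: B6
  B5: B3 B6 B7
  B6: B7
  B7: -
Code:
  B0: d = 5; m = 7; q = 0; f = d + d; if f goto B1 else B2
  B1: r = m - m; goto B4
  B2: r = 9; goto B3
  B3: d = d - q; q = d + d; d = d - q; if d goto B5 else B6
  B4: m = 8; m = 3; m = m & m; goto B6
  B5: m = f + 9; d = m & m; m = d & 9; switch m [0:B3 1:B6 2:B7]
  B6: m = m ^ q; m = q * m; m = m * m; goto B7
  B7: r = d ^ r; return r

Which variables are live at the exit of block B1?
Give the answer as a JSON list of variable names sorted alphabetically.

Answer: ["d", "q", "r"]

Working:
Block summaries:
  B0 def {d,f,m,q} use ∅
  B1 def {r} use {m}
  B2 def {r} use ∅
  B3 def {d,q} use {d,q}
  B4 def {m} use ∅
  B5 def {d,m} use {f}
  B6 def {m} use {m,q}
  B7 def {r} use {d,r}

Liveness:
  B0: in=∅ out={d,f,m,q}
  B1: in={d,m,q} out={d,q,r}
  B2: in={d,f,m,q} out={d,f,m,q,r}
  B3: in={d,f,m,q,r} out={d,f,m,q,r}
  B4: in={d,q,r} out={d,m,q,r}
  B5: in={f,q,r} out={d,f,m,q,r}
  B6: in={d,m,q,r} out={d,r}
  B7: in={d,r} out=∅

live-out(B1) = ["d", "q", "r"]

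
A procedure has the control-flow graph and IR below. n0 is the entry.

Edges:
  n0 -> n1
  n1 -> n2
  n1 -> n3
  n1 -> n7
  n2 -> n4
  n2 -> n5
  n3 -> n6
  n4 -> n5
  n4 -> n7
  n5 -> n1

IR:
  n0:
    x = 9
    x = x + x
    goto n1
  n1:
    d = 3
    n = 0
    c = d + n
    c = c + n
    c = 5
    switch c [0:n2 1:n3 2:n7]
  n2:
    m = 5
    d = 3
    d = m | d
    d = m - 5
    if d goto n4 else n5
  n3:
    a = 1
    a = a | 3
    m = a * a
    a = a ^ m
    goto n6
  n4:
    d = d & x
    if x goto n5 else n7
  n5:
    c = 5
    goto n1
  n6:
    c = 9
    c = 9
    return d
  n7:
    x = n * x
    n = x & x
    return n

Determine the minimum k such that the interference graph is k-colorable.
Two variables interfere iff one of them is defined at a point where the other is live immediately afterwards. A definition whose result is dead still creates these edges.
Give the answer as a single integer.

Block summaries:
  n0 def {x} use ∅
  n1 def {c,d,n} use ∅
  n2 def {d,m} use ∅
  n3 def {a,m} use ∅
  n4 def {d} use {d,x}
  n5 def {c} use ∅
  n6 def {c} use {d}
  n7 def {n,x} use {n,x}

Liveness:
  n0: in=∅ out={x}
  n1: in={x} out={d,n,x}
  n2: in={n,x} out={d,n,x}
  n3: in={d} out={d}
  n4: in={d,n,x} out={n,x}
  n5: in={x} out={x}
  n6: in={d} out=∅
  n7: in={n,x} out=∅

Interference:
  a — {d,m}
  c — {d,n,x}
  d — {a,c,m,n,x}
  m — {a,d,n,x}
  n — {c,d,m,x}
  x — {c,d,m,n}

Registers:
  clique {c,d,n,x} ⇒ need ≥ 4
  4-colouring: r0={d}  r1={c,m}  r2={a,n}  r3={x}
  χ = 4

Answer: 4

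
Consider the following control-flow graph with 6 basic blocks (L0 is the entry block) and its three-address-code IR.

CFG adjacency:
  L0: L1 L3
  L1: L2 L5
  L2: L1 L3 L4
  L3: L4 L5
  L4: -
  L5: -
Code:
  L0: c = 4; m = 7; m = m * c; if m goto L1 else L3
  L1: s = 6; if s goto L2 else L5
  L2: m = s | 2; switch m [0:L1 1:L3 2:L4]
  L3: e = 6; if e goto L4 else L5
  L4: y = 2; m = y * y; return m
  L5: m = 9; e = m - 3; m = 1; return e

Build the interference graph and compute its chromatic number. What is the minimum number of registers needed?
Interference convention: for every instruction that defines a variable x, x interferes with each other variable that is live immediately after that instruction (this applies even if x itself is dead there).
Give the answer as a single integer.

Per-block:
  L0: {c,m} / ∅
  L1: {s} / ∅
  L2: {m} / {s}
  L3: {e} / ∅
  L4: {m,y} / ∅
  L5: {e,m} / ∅

Backward fixpoint:
  live L0: ∅→∅
  live L1: ∅→{s}
  live L2: {s}→∅
  live L3: ∅→∅
  live L4: ∅→∅
  live L5: ∅→∅

Interfere edges:
  c — {m}
  e — {m}
  m — {c,e}
  s — ∅
  y — ∅

Chromatic number:
  lower bound: {c,m} mutually conflict ⇒ χ ≥ 2
  assign c→c1 e→c1 m→c0 s→c0 y→c0 — no edge inside a register ⇒ χ ≤ 2
  χ = 2

Answer: 2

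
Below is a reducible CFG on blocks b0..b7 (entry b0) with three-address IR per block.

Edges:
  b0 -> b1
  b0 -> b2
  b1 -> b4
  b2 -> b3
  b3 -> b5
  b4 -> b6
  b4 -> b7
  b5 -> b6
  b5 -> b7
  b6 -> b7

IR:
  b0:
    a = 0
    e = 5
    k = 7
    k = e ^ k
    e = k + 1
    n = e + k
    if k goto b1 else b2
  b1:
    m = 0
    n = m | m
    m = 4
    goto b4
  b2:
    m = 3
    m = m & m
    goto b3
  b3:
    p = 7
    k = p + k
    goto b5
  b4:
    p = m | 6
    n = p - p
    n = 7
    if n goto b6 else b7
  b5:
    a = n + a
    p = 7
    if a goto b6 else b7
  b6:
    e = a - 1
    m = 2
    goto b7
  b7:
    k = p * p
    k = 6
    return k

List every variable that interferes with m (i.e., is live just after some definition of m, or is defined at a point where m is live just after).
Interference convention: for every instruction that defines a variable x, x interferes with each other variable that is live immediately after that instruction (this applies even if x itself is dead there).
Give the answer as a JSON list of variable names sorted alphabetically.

Answer: ["a", "k", "n", "p"]

Derivation:
Block summaries:
  b0: def={a,e,k,n} ue=∅
  b1: def={m,n} ue=∅
  b2: def={m} ue=∅
  b3: def={k,p} ue={k}
  b4: def={n,p} ue={m}
  b5: def={a,p} ue={a,n}
  b6: def={e,m} ue={a}
  b7: def={k} ue={p}

Live sets:
  live b0: ∅→{a,k,n}
  live b1: {a}→{a,m}
  live b2: {a,k,n}→{a,k,n}
  live b3: {a,k,n}→{a,n}
  live b4: {a,m}→{a,p}
  live b5: {a,n}→{a,p}
  live b6: {a,p}→{p}
  live b7: {p}→∅

Interfere edges:
  a: {e,k,m,n,p}
  e: {a,k,p}
  k: {a,e,m,n,p}
  m: {a,k,n,p}
  n: {a,k,m,p}
  p: {a,e,k,m,n}

N(m) = ["a", "k", "n", "p"]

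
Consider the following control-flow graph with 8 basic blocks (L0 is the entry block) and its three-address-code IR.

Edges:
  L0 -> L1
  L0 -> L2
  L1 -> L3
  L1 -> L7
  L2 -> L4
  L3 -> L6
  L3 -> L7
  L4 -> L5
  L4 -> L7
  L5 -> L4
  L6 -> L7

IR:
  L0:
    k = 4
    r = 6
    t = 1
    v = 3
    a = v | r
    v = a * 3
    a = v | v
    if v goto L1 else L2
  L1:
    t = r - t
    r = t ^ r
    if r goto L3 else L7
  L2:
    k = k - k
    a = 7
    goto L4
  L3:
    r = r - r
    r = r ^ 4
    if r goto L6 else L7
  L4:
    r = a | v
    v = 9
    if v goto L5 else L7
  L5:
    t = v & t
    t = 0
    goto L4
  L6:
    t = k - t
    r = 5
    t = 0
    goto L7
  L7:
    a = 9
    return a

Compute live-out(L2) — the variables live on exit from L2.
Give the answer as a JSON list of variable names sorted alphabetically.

def/use:
  L0: {a,k,r,t,v} / ∅
  L1: {r,t} / {r,t}
  L2: {a,k} / {k}
  L3: {r} / {r}
  L4: {r,v} / {a,v}
  L5: {t} / {t,v}
  L6: {r,t} / {k,t}
  L7: {a} / ∅

Backward fixpoint:
  L0 li=∅ lo={k,r,t,v}
  L1 li={k,r,t} lo={k,r,t}
  L2 li={k,t,v} lo={a,t,v}
  L3 li={k,r,t} lo={k,t}
  L4 li={a,t,v} lo={a,t,v}
  L5 li={a,t,v} lo={a,t,v}
  L6 li={k,t} lo=∅
  L7 li=∅ lo=∅

live-out(L2) = ["a", "t", "v"]

Answer: ["a", "t", "v"]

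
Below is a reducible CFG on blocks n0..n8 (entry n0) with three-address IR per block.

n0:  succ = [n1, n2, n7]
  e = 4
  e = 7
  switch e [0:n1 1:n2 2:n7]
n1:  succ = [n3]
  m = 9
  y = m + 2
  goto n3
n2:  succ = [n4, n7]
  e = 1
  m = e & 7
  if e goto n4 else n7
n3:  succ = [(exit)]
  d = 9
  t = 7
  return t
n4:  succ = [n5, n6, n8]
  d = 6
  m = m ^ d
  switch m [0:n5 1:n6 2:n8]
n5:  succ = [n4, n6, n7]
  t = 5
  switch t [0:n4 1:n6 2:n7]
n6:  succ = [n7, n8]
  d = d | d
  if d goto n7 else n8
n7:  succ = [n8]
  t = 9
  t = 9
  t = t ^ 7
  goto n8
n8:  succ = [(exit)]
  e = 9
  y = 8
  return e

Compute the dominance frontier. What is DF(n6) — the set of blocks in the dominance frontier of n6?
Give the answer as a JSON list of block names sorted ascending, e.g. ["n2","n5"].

Answer: ["n7", "n8"]

Derivation:
idom tree: n1←n0 n2←n0 n3←n1 n4←n2 n5←n4 n6←n4 n7←n0 n8←n0
Dom∩ at merges:
  n4: preds {n2,n5}: {n0,n2} ∩ {n0,n2,n4,n5} = {n0,n2}; idom=n2
  n6: preds {n4,n5}: {n0,n2,n4} ∩ {n0,n2,n4,n5} = {n0,n2,n4}; idom=n4
  n7: preds {n0,n2,n5,n6}: {n0} ∩ {n0,n2} ∩ {n0,n2,n4,n5} ∩ {n0,n2,n4,n6} = {n0}; idom=n0
  n8: preds {n4,n6,n7}: {n0,n2,n4} ∩ {n0,n2,n4,n6} ∩ {n0,n7} = {n0}; idom=n0

DF walk-up:
  join n4 pred n2: · stop@n2
  join n4 pred n5: n5→n4 stop@n2
  join n6 pred n4: · stop@n4
  join n6 pred n5: n5 stop@n4
  join n7 pred n0: · stop@n0
  join n7 pred n2: n2 stop@n0
  join n7 pred n5: n5→n4→n2 stop@n0
  join n7 pred n6: n6→n4→n2 stop@n0
  join n8 pred n4: n4→n2 stop@n0
  join n8 pred n6: n6→n4→n2 stop@n0
  join n8 pred n7: n7 stop@n0
  DF(n0)=∅
  DF(n1)=∅
  DF(n2)={n7,n8}
  DF(n3)=∅
  DF(n4)={n4,n7,n8}
  DF(n5)={n4,n6,n7}
  DF(n6)={n7,n8}
  DF(n7)={n8}
  DF(n8)=∅

DF(n6) = ["n7", "n8"]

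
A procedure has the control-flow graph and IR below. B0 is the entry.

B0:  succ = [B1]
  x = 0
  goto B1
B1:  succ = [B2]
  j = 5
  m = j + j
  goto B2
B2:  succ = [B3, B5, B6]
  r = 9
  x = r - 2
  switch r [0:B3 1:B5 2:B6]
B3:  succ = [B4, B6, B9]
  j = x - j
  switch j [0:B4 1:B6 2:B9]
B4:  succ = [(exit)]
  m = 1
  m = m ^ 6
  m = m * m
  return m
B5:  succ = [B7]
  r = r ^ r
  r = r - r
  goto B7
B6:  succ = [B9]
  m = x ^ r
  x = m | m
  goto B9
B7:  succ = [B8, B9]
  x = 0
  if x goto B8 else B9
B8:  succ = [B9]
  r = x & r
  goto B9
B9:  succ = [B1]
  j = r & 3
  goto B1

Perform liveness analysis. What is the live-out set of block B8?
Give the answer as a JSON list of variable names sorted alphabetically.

Answer: ["r"]

Analysis:
def/use:
  B0: {x} / ∅
  B1: {j,m} / ∅
  B2: {r,x} / ∅
  B3: {j} / {j,x}
  B4: {m} / ∅
  B5: {r} / {r}
  B6: {m,x} / {r,x}
  B7: {x} / ∅
  B8: {r} / {r,x}
  B9: {j} / {r}

Liveness:
  live B0: ∅→∅
  live B1: ∅→{j}
  live B2: {j}→{j,r,x}
  live B3: {j,r,x}→{r,x}
  live B4: ∅→∅
  live B5: {r}→{r}
  live B6: {r,x}→{r}
  live B7: {r}→{r,x}
  live B8: {r,x}→{r}
  live B9: {r}→∅

live-out(B8) = ["r"]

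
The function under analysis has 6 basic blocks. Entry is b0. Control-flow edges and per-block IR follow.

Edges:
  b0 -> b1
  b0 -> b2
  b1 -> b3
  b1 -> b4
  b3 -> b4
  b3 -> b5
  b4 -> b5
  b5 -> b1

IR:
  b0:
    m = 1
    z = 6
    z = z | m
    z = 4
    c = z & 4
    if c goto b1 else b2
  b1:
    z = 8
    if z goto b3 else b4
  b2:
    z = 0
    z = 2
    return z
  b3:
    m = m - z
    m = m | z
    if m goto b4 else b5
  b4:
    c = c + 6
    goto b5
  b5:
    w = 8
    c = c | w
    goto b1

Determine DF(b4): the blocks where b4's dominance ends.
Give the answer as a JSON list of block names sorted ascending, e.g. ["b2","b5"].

Answer: ["b5"]

Derivation:
idom tree: b1←b0 b2←b0 b3←b1 b4←b1 b5←b1
Dom at joins:
  b1: preds {b0,b5}: {b0} ∩ {b0,b1,b5} = {b0}; idom=b0
  b4: preds {b1,b3}: {b0,b1} ∩ {b0,b1,b3} = {b0,b1}; idom=b1
  b5: preds {b3,b4}: {b0,b1,b3} ∩ {b0,b1,b4} = {b0,b1}; idom=b1

DF derivation:
  join b1 pred b0: · stop@b0
  join b1 pred b5: b5→b1 stop@b0
  join b4 pred b1: · stop@b1
  join b4 pred b3: b3 stop@b1
  join b5 pred b3: b3 stop@b1
  join b5 pred b4: b4 stop@b1
  DF(b0)=∅
  DF(b1)={b1}
  DF(b2)=∅
  DF(b3)={b4,b5}
  DF(b4)={b5}
  DF(b5)={b1}

DF(b4) = ["b5"]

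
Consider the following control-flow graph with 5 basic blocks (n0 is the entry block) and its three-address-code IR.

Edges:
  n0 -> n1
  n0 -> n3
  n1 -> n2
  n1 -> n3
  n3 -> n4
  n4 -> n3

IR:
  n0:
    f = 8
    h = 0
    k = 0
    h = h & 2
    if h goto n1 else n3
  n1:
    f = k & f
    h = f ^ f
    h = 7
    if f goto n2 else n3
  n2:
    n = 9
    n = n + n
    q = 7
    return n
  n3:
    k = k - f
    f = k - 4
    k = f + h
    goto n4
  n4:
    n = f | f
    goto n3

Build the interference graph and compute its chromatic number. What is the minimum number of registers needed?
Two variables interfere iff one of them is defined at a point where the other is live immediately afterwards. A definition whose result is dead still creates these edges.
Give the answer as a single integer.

def/use:
  n0: def={f,h,k} ue=∅
  n1: def={f,h} ue={f,k}
  n2: def={n,q} ue=∅
  n3: def={f,k} ue={f,h,k}
  n4: def={n} ue={f}

Backward fixpoint:
  n0: in=∅ out={f,h,k}
  n1: in={f,k} out={f,h,k}
  n2: in=∅ out=∅
  n3: in={f,h,k} out={f,h,k}
  n4: in={f,h,k} out={f,h,k}

Conflict graph:
  f: {h,k,n}
  h: {f,k,n}
  k: {f,h,n}
  n: {f,h,k,q}
  q: {n}

Registers:
  clique {f,h,k,n} ⇒ need ≥ 4
  4-colouring: R0={n}  R1={f,q}  R2={h}  R3={k}
  χ = 4

Answer: 4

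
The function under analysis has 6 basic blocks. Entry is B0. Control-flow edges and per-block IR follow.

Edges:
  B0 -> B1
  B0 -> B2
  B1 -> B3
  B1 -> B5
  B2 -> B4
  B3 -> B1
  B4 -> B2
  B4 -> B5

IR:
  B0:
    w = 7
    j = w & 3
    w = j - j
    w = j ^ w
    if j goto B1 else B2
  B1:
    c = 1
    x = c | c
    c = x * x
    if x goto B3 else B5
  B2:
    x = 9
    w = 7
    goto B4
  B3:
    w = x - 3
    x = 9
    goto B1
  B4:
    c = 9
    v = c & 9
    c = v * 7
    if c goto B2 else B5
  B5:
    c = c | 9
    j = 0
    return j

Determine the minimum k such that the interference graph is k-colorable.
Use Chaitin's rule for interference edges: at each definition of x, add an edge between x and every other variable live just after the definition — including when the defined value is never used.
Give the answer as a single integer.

Answer: 2

Analysis:
Per-block:
  B0: def={j,w} ue=∅
  B1: def={c,x} ue=∅
  B2: def={w,x} ue=∅
  B3: def={w,x} ue={x}
  B4: def={c,v} ue=∅
  B5: def={c,j} ue={c}

Backward fixpoint:
  B0: in=∅ out=∅
  B1: in=∅ out={c,x}
  B2: in=∅ out=∅
  B3: in={x} out=∅
  B4: in=∅ out={c}
  B5: in={c} out=∅

Interference:
  c↔{x}
  j↔{w}
  v↔∅
  w↔{j}
  x↔{c}

Chromatic number:
  lower bound: {c,x} mutually conflict ⇒ χ ≥ 2
  2-colouring: c0={c,j,v}  c1={w,x}
  χ = 2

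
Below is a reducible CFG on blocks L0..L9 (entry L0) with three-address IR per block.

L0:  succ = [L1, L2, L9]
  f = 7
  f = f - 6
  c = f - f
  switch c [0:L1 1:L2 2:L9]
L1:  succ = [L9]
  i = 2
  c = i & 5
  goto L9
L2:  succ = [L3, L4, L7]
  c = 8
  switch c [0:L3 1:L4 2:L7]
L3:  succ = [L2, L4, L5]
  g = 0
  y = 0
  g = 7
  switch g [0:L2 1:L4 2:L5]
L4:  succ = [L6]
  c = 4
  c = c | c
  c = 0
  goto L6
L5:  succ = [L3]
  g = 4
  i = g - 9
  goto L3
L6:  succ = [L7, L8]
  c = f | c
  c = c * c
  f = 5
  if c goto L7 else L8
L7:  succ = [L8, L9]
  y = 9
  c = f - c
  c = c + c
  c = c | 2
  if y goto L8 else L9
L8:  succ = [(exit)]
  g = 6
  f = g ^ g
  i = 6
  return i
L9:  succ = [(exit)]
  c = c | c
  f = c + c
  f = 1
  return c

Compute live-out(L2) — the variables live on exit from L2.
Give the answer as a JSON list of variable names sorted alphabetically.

Answer: ["c", "f"]

Derivation:
Per-block:
  L0 def {c,f} use ∅
  L1 def {c,i} use ∅
  L2 def {c} use ∅
  L3 def {g,y} use ∅
  L4 def {c} use ∅
  L5 def {g,i} use ∅
  L6 def {c,f} use {c,f}
  L7 def {c,y} use {c,f}
  L8 def {f,g,i} use ∅
  L9 def {c,f} use {c}

Live sets:
  L0: in=∅ out={c,f}
  L1: in=∅ out={c}
  L2: in={f} out={c,f}
  L3: in={f} out={f}
  L4: in={f} out={c,f}
  L5: in={f} out={f}
  L6: in={c,f} out={c,f}
  L7: in={c,f} out={c}
  L8: in=∅ out=∅
  L9: in={c} out=∅

live-out(L2) = ["c", "f"]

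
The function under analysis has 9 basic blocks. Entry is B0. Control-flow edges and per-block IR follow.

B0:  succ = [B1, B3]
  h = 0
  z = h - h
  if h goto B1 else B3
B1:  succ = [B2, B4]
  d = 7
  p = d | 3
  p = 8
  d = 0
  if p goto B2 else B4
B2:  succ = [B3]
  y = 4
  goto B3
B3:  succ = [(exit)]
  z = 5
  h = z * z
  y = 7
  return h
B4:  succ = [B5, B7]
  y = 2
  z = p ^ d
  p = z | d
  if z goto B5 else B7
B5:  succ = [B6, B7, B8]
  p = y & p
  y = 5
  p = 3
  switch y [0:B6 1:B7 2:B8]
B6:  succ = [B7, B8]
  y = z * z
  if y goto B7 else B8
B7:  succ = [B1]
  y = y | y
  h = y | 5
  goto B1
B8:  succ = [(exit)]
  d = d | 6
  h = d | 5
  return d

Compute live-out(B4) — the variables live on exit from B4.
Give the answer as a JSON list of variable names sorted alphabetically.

Answer: ["d", "p", "y", "z"]

Analysis:
def/use:
  B0: def={h,z} ue=∅
  B1: def={d,p} ue=∅
  B2: def={y} ue=∅
  B3: def={h,y,z} ue=∅
  B4: def={p,y,z} ue={d,p}
  B5: def={p,y} ue={p,y}
  B6: def={y} ue={z}
  B7: def={h,y} ue={y}
  B8: def={d,h} ue={d}

Liveness:
  B0 li=∅ lo=∅
  B1 li=∅ lo={d,p}
  B2 li=∅ lo=∅
  B3 li=∅ lo=∅
  B4 li={d,p} lo={d,p,y,z}
  B5 li={d,p,y,z} lo={d,y,z}
  B6 li={d,z} lo={d,y}
  B7 li={y} lo=∅
  B8 li={d} lo=∅

live-out(B4) = ["d", "p", "y", "z"]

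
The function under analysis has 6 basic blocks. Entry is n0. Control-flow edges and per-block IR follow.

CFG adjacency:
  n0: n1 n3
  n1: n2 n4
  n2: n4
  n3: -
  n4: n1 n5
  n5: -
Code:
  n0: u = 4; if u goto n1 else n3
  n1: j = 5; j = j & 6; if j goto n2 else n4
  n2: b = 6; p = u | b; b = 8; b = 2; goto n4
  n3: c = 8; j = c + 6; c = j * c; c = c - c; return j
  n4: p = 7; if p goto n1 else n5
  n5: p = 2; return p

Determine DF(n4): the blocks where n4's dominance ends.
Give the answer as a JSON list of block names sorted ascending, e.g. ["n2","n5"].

idom tree: n1←n0 n2←n1 n3←n0 n4←n1 n5←n4
Dom at joins:
  n1: preds {n0,n4}: {n0} ∩ {n0,n1,n4} = {n0}; idom=n0
  n4: preds {n1,n2}: {n0,n1} ∩ {n0,n1,n2} = {n0,n1}; idom=n1

DF derivation:
  n1←n0: walk · to n0
  n1←n4: walk n4→n1 to n0
  n4←n1: walk · to n1
  n4←n2: walk n2 to n1
  n0: DF=∅
  n1: DF={n1}
  n2: DF={n4}
  n3: DF=∅
  n4: DF={n1}
  n5: DF=∅

DF(n4) = ["n1"]

Answer: ["n1"]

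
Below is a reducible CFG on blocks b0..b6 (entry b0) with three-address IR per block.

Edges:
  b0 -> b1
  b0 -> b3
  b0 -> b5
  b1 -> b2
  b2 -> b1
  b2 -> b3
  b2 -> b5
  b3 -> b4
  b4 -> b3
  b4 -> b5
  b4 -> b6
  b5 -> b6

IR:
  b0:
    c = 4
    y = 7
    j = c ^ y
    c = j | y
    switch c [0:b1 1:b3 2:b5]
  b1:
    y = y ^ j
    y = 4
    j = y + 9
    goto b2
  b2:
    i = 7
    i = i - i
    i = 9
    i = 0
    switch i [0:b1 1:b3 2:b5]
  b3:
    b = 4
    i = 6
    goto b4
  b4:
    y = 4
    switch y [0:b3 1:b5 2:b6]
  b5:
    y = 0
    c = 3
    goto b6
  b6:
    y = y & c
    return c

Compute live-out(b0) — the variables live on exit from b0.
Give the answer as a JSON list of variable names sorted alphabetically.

Answer: ["c", "j", "y"]

Working:
Block summaries:
  b0: {c,j,y} / ∅
  b1: {j,y} / {j,y}
  b2: {i} / ∅
  b3: {b,i} / ∅
  b4: {y} / ∅
  b5: {c,y} / ∅
  b6: {y} / {c,y}

Backward fixpoint:
  b0: in=∅ out={c,j,y}
  b1: in={c,j,y} out={c,j,y}
  b2: in={c,j,y} out={c,j,y}
  b3: in={c} out={c}
  b4: in={c} out={c,y}
  b5: in=∅ out={c,y}
  b6: in={c,y} out=∅

live-out(b0) = ["c", "j", "y"]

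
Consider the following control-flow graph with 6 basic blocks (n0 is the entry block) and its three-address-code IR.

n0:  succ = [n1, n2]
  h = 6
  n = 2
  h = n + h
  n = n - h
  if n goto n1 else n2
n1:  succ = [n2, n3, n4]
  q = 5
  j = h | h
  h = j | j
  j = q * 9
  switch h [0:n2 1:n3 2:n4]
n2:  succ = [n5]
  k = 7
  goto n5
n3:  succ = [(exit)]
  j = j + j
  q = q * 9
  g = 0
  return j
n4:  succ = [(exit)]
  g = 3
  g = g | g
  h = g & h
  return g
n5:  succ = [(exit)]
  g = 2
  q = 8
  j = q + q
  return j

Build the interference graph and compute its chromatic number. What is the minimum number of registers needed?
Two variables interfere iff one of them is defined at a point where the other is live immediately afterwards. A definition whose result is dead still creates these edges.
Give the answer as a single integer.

Answer: 3

Derivation:
Per-block:
  n0: {h,n} / ∅
  n1: {h,j,q} / {h}
  n2: {k} / ∅
  n3: {g,j,q} / {j,q}
  n4: {g,h} / {h}
  n5: {g,j,q} / ∅

Live sets:
  n0 li=∅ lo={h}
  n1 li={h} lo={h,j,q}
  n2 li=∅ lo=∅
  n3 li={j,q} lo=∅
  n4 li={h} lo=∅
  n5 li=∅ lo=∅

Interference:
  g: {h,j}
  h: {g,j,n,q}
  j: {g,h,q}
  k: ∅
  n: {h}
  q: {h,j}

Colouring:
  lower bound: {g,h,j} mutually conflict ⇒ χ ≥ 3
  assign g→c2 h→c0 j→c1 k→c0 n→c1 q→c2 — no edge inside a register ⇒ χ ≤ 3
  χ = 3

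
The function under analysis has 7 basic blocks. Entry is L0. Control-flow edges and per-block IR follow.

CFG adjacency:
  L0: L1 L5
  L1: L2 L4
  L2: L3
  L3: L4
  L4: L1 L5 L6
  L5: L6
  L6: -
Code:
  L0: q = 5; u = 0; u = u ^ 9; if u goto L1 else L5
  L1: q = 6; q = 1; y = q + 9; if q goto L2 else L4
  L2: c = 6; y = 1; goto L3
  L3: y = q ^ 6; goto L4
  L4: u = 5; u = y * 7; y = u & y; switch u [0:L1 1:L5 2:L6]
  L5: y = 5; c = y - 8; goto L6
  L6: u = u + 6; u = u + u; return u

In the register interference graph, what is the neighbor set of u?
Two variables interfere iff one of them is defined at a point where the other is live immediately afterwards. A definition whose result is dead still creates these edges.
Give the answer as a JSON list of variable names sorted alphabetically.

Answer: ["c", "y"]

Derivation:
def/use:
  L0 def {q,u} use ∅
  L1 def {q,y} use ∅
  L2 def {c,y} use ∅
  L3 def {y} use {q}
  L4 def {u,y} use {y}
  L5 def {c,y} use ∅
  L6 def {u} use {u}

Backward fixpoint:
  L0 li=∅ lo={u}
  L1 li=∅ lo={q,y}
  L2 li={q} lo={q}
  L3 li={q} lo={y}
  L4 li={y} lo={u}
  L5 li={u} lo={u}
  L6 li={u} lo=∅

Interference:
  c: {q,u}
  q: {c,y}
  u: {c,y}
  y: {q,u}

N(u) = ["c", "y"]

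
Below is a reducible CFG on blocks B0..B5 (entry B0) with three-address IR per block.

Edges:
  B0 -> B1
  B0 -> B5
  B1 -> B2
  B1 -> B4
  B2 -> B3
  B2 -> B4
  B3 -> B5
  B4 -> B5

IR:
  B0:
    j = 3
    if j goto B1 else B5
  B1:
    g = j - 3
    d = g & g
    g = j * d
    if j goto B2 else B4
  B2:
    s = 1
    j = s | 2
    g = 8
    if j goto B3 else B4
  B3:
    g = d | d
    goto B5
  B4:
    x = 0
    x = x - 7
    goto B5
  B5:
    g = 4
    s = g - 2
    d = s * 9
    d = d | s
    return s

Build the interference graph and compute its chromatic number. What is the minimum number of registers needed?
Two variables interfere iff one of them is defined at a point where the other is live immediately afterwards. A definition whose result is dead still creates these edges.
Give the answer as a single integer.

Answer: 3

Working:
Per-block:
  B0 def {j} use ∅
  B1 def {d,g} use {j}
  B2 def {g,j,s} use ∅
  B3 def {g} use {d}
  B4 def {x} use ∅
  B5 def {d,g,s} use ∅

Backward fixpoint:
  B0: in=∅ out={j}
  B1: in={j} out={d}
  B2: in={d} out={d}
  B3: in={d} out=∅
  B4: in=∅ out=∅
  B5: in=∅ out=∅

Conflict graph:
  d — {g,j,s}
  g — {d,j}
  j — {d,g}
  s — {d}
  x — ∅

Registers:
  lower bound: {d,g,j} mutually conflict ⇒ χ ≥ 3
  3-colouring: c0={d,x}  c1={g,s}  c2={j}
  χ = 3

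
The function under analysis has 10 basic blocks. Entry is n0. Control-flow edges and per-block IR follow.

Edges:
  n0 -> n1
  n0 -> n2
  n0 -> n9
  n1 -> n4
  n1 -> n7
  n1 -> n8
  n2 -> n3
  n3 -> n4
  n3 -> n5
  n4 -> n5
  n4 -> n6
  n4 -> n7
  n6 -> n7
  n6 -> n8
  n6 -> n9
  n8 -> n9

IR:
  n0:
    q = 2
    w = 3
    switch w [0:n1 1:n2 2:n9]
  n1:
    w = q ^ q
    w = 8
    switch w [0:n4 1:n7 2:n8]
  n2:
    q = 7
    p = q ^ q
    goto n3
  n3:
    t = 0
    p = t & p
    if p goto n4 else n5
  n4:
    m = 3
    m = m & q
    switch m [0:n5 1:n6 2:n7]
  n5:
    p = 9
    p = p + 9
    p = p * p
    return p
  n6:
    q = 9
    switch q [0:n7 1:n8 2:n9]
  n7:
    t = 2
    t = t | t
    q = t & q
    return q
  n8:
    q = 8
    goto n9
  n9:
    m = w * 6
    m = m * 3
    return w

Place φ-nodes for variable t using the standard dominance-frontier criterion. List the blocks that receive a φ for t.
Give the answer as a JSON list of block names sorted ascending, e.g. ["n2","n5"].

idom tree: n1←n0 n2←n0 n3←n2 n4←n0 n5←n0 n6←n4 n7←n0 n8←n0 n9←n0
Dom at joins:
  n4: preds {n1,n3}: {n0,n1} ∩ {n0,n2,n3} = {n0}; idom=n0
  n5: preds {n3,n4}: {n0,n2,n3} ∩ {n0,n4} = {n0}; idom=n0
  n7: preds {n1,n4,n6}: {n0,n1} ∩ {n0,n4} ∩ {n0,n4,n6} = {n0}; idom=n0
  n8: preds {n1,n6}: {n0,n1} ∩ {n0,n4,n6} = {n0}; idom=n0
  n9: preds {n0,n6,n8}: {n0} ∩ {n0,n4,n6} ∩ {n0,n8} = {n0}; idom=n0

Frontier:
  n4←n1: walk n1 to n0
  n4←n3: walk n3→n2 to n0
  n5←n3: walk n3→n2 to n0
  n5←n4: walk n4 to n0
  n7←n1: walk n1 to n0
  n7←n4: walk n4 to n0
  n7←n6: walk n6→n4 to n0
  n8←n1: walk n1 to n0
  n8←n6: walk n6→n4 to n0
  n9←n0: walk · to n0
  n9←n6: walk n6→n4 to n0
  n9←n8: walk n8 to n0
  DF(n0)=∅
  DF(n1)={n4,n7,n8}
  DF(n2)={n4,n5}
  DF(n3)={n4,n5}
  DF(n4)={n5,n7,n8,n9}
  DF(n5)=∅
  DF(n6)={n7,n8,n9}
  DF(n7)=∅
  DF(n8)={n9}
  DF(n9)=∅

φ for t: defs {n3,n7}
  DF⁺ = {n4,n5,n7,n8,n9}

Answer: ["n4", "n5", "n7", "n8", "n9"]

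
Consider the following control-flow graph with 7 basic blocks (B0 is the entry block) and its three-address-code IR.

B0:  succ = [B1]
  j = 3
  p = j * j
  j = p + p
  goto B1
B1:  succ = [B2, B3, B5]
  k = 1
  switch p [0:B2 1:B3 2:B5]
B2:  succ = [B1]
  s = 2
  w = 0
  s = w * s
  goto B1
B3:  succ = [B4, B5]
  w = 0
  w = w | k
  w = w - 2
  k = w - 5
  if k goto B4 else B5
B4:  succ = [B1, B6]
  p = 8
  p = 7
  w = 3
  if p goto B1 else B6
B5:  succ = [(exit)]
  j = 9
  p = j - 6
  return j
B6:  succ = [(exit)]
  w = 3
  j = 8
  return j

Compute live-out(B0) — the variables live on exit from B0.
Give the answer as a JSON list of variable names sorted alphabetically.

Per-block:
  B0 def {j,p} use ∅
  B1 def {k} use {p}
  B2 def {s,w} use ∅
  B3 def {k,w} use {k}
  B4 def {p,w} use ∅
  B5 def {j,p} use ∅
  B6 def {j,w} use ∅

Liveness:
  live B0: ∅→{p}
  live B1: {p}→{k,p}
  live B2: {p}→{p}
  live B3: {k}→∅
  live B4: ∅→{p}
  live B5: ∅→∅
  live B6: ∅→∅

live-out(B0) = ["p"]

Answer: ["p"]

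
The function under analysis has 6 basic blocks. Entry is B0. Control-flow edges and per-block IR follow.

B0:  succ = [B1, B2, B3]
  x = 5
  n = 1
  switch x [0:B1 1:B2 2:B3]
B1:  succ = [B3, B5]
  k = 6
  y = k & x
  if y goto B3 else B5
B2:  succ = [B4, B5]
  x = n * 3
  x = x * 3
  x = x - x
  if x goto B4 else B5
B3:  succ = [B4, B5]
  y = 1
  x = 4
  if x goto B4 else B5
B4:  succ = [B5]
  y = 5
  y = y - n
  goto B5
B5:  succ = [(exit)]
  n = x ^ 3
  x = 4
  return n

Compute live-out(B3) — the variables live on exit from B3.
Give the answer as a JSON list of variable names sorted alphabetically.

Block summaries:
  B0: def={n,x} ue=∅
  B1: def={k,y} ue={x}
  B2: def={x} ue={n}
  B3: def={x,y} ue=∅
  B4: def={y} ue={n}
  B5: def={n,x} ue={x}

Liveness:
  live B0: ∅→{n,x}
  live B1: {n,x}→{n,x}
  live B2: {n}→{n,x}
  live B3: {n}→{n,x}
  live B4: {n,x}→{x}
  live B5: {x}→∅

live-out(B3) = ["n", "x"]

Answer: ["n", "x"]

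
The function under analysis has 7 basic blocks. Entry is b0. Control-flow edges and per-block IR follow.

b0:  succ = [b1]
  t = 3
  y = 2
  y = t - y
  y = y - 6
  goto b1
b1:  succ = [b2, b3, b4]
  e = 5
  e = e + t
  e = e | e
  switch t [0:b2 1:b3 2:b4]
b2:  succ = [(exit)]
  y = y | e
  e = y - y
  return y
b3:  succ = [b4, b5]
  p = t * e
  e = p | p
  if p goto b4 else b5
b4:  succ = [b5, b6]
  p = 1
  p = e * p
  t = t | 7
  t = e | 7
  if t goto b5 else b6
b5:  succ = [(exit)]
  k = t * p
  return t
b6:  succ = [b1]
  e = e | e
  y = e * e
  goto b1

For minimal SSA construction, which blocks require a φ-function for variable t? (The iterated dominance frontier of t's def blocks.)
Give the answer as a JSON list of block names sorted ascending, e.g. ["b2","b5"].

Answer: ["b1", "b5"]

Derivation:
idom tree: b1←b0 b2←b1 b3←b1 b4←b1 b5←b1 b6←b4
Join-block Dom:
  b1: preds {b0,b6}: {b0} ∩ {b0,b1,b4,b6} = {b0}; idom=b0
  b4: preds {b1,b3}: {b0,b1} ∩ {b0,b1,b3} = {b0,b1}; idom=b1
  b5: preds {b3,b4}: {b0,b1,b3} ∩ {b0,b1,b4} = {b0,b1}; idom=b1

DF walk-up:
  join b1 pred b0: · stop@b0
  join b1 pred b6: b6→b4→b1 stop@b0
  join b4 pred b1: · stop@b1
  join b4 pred b3: b3 stop@b1
  join b5 pred b3: b3 stop@b1
  join b5 pred b4: b4 stop@b1
  b0 → ∅
  b1 → {b1}
  b2 → ∅
  b3 → {b4,b5}
  b4 → {b1,b5}
  b5 → ∅
  b6 → {b1}

φ for t: defs {b0,b4}
  DF⁺ = {b1,b5}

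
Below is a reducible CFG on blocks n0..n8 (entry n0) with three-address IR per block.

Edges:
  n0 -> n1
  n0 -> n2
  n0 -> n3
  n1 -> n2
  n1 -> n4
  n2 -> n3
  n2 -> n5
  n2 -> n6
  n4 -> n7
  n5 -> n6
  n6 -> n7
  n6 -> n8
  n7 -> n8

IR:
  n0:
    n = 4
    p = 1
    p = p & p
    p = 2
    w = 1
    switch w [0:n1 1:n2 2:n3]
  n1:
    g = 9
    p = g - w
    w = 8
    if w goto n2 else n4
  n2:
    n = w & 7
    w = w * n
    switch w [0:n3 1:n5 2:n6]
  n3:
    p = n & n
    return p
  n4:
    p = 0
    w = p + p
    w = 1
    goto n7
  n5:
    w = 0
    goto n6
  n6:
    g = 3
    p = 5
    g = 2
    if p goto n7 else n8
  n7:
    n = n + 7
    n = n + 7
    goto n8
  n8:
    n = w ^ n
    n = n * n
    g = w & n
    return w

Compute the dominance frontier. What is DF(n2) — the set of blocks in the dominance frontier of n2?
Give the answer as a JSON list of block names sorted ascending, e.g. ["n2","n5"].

idom tree: n1←n0 n2←n0 n3←n0 n4←n1 n5←n2 n6←n2 n7←n0 n8←n0
Join-block Dom:
  n2: preds {n0,n1}: {n0} ∩ {n0,n1} = {n0}; idom=n0
  n3: preds {n0,n2}: {n0} ∩ {n0,n2} = {n0}; idom=n0
  n6: preds {n2,n5}: {n0,n2} ∩ {n0,n2,n5} = {n0,n2}; idom=n2
  n7: preds {n4,n6}: {n0,n1,n4} ∩ {n0,n2,n6} = {n0}; idom=n0
  n8: preds {n6,n7}: {n0,n2,n6} ∩ {n0,n7} = {n0}; idom=n0

DF derivation:
  n2←n0: walk · to n0
  n2←n1: walk n1 to n0
  n3←n0: walk · to n0
  n3←n2: walk n2 to n0
  n6←n2: walk · to n2
  n6←n5: walk n5 to n2
  n7←n4: walk n4→n1 to n0
  n7←n6: walk n6→n2 to n0
  n8←n6: walk n6→n2 to n0
  n8←n7: walk n7 to n0
  n0 → ∅
  n1 → {n2,n7}
  n2 → {n3,n7,n8}
  n3 → ∅
  n4 → {n7}
  n5 → {n6}
  n6 → {n7,n8}
  n7 → {n8}
  n8 → ∅

DF(n2) = ["n3", "n7", "n8"]

Answer: ["n3", "n7", "n8"]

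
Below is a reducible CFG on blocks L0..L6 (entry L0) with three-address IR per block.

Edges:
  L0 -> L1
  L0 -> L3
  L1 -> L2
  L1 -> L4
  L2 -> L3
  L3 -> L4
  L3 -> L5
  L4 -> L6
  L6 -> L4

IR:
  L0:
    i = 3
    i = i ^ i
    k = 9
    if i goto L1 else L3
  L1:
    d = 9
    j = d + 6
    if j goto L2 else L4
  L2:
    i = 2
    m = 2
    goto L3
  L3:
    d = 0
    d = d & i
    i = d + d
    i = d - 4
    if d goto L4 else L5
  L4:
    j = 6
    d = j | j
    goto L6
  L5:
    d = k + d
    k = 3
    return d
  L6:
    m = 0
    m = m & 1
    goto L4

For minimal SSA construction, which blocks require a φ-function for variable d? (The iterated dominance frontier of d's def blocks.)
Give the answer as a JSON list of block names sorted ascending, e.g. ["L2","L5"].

idom tree: L1←L0 L2←L1 L3←L0 L4←L0 L5←L3 L6←L4
Dom∩ at merges:
  L3: preds {L0,L2}: {L0} ∩ {L0,L1,L2} = {L0}; idom=L0
  L4: preds {L1,L3,L6}: {L0,L1} ∩ {L0,L3} ∩ {L0,L4,L6} = {L0}; idom=L0

DF derivation:
  L3←L0: walk · to L0
  L3←L2: walk L2→L1 to L0
  L4←L1: walk L1 to L0
  L4←L3: walk L3 to L0
  L4←L6: walk L6→L4 to L0
  DF(L0)=∅
  DF(L1)={L3,L4}
  DF(L2)={L3}
  DF(L3)={L4}
  DF(L4)={L4}
  DF(L5)=∅
  DF(L6)={L4}

φ for d: defs {L1,L3,L4,L5}
  DF⁺ = {L3,L4}

Answer: ["L3", "L4"]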